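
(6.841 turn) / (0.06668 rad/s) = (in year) 2.044e-05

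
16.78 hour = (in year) 0.001916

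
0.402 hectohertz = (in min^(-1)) 2412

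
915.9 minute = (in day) 0.636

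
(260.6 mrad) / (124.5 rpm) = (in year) 6.338e-10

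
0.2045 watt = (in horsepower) 0.0002742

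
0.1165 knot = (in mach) 0.000176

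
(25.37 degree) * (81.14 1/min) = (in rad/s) 0.5988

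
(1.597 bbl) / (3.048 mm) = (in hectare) 0.00833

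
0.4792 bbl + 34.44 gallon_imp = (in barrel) 1.464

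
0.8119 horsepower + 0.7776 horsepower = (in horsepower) 1.59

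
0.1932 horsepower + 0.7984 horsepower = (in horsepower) 0.9916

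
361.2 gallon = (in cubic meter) 1.367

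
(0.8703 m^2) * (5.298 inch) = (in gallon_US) 30.94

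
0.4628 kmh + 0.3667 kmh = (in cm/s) 23.04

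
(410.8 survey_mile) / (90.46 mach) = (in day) 0.0002484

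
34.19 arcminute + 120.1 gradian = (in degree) 108.7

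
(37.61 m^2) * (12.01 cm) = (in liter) 4517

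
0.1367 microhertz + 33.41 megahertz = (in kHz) 3.341e+04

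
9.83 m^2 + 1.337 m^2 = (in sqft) 120.2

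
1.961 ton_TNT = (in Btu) 7.777e+06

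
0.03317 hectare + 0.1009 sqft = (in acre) 0.08197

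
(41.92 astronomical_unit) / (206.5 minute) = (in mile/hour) 1.132e+09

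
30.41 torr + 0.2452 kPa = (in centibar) 4.3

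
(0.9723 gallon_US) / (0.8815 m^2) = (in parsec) 1.353e-19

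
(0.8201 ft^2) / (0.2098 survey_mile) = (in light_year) 2.385e-20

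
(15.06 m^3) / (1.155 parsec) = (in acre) 1.044e-19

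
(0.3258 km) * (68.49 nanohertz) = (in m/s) 2.231e-05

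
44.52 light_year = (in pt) 1.194e+21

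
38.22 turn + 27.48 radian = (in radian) 267.6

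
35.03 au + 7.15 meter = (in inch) 2.063e+14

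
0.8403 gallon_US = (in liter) 3.181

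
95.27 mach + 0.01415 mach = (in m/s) 3.244e+04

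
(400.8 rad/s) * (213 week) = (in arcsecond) 1.065e+16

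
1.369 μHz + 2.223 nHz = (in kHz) 1.371e-09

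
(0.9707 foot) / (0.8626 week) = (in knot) 1.102e-06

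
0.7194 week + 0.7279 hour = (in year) 0.01388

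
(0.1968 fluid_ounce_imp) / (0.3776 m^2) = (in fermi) 1.481e+10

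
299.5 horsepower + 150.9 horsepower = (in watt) 3.359e+05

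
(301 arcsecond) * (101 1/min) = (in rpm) 0.02346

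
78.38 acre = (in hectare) 31.72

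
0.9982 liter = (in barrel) 0.006278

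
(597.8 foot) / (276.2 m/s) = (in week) 1.091e-06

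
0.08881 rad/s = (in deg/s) 5.088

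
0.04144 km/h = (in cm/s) 1.151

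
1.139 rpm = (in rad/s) 0.1193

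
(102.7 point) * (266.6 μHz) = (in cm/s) 0.0009659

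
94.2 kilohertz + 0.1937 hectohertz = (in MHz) 0.09422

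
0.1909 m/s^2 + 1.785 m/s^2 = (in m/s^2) 1.976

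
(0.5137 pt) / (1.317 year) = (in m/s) 4.363e-12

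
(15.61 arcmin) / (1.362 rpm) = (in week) 5.264e-08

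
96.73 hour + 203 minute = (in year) 0.01143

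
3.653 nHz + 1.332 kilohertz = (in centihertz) 1.332e+05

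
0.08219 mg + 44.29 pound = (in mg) 2.009e+07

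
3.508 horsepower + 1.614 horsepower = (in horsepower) 5.122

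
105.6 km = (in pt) 2.993e+08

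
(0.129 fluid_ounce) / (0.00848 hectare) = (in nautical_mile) 2.429e-11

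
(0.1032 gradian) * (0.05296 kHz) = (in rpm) 0.8198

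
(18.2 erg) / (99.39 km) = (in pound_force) 4.117e-12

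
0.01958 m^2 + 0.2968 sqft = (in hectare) 4.715e-06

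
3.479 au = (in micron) 5.205e+17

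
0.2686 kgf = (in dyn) 2.634e+05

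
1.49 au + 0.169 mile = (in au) 1.49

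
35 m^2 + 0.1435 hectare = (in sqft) 1.582e+04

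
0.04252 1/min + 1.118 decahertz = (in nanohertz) 1.118e+10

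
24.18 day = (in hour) 580.3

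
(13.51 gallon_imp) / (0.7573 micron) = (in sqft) 8.73e+05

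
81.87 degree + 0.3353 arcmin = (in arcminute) 4913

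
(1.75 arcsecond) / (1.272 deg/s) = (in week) 6.319e-10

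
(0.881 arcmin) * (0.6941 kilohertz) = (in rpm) 1.699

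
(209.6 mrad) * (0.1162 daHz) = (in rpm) 2.326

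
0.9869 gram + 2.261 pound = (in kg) 1.027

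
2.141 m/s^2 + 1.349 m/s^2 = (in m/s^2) 3.49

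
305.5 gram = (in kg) 0.3055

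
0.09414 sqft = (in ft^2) 0.09414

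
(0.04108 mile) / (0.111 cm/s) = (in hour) 16.54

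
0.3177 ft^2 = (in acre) 7.293e-06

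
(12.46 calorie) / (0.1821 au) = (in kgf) 1.951e-10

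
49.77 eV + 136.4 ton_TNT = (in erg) 5.707e+18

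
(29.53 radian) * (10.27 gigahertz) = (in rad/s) 3.033e+11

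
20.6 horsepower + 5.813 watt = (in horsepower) 20.61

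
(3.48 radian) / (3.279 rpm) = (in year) 3.214e-07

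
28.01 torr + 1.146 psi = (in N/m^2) 1.164e+04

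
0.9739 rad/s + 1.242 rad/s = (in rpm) 21.16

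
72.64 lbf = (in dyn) 3.231e+07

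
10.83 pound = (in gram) 4912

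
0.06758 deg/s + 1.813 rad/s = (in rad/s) 1.814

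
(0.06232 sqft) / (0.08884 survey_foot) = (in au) 1.429e-12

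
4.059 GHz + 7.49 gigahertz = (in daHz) 1.155e+09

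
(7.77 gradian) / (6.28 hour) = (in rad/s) 5.399e-06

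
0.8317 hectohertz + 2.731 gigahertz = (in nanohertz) 2.731e+18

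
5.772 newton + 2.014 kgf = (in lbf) 5.738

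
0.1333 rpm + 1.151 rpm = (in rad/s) 0.1345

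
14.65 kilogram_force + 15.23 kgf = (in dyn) 2.93e+07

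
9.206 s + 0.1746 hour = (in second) 637.8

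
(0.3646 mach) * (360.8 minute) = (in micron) 2.688e+12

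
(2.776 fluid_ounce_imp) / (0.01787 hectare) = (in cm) 4.414e-05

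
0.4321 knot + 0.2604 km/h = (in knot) 0.5727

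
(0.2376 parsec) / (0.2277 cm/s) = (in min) 5.366e+16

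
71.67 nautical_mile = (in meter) 1.327e+05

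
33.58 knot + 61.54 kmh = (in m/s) 34.37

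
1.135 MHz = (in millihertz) 1.135e+09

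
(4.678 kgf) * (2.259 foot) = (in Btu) 0.02994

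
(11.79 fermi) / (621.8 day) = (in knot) 4.266e-22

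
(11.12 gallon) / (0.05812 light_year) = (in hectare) 7.655e-21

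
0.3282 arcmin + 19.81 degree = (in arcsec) 7.134e+04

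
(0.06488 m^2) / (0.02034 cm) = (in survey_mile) 0.1982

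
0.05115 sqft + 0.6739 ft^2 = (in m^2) 0.06736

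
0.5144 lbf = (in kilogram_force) 0.2333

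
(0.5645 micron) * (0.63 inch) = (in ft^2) 9.723e-08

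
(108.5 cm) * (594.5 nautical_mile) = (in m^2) 1.195e+06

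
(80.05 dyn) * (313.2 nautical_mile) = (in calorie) 111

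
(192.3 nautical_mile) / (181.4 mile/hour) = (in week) 0.007261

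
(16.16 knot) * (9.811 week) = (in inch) 1.942e+09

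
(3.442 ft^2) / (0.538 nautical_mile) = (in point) 0.9097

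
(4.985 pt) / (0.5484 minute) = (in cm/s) 0.005345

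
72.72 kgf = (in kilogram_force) 72.72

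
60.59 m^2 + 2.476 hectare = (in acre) 6.133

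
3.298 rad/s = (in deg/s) 189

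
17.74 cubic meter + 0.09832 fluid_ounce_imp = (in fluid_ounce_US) 5.999e+05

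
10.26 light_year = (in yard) 1.062e+17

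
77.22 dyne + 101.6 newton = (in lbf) 22.84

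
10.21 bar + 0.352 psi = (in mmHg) 7676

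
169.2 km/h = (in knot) 91.36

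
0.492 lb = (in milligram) 2.232e+05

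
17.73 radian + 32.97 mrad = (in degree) 1018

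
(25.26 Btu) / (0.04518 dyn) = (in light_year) 6.235e-06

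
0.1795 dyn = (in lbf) 4.035e-07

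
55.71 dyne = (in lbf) 0.0001252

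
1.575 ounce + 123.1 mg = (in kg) 0.04477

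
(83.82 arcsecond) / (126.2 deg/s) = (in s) 0.0001845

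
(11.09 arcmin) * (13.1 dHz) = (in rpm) 0.04036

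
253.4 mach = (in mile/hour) 1.93e+05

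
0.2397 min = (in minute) 0.2397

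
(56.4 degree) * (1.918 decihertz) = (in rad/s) 0.1888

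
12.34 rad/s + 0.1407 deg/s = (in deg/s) 707.2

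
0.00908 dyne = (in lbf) 2.041e-08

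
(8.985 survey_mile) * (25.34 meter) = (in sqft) 3.944e+06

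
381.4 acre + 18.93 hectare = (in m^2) 1.733e+06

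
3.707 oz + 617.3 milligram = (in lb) 0.233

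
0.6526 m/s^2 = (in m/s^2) 0.6526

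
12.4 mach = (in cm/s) 4.222e+05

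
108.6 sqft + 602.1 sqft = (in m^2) 66.03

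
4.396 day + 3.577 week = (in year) 0.08064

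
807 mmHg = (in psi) 15.6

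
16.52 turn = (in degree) 5947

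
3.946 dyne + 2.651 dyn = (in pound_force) 1.483e-05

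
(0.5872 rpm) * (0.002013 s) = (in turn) 1.97e-05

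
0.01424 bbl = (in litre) 2.264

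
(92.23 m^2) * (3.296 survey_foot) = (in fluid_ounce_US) 3.133e+06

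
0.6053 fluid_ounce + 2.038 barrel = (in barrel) 2.038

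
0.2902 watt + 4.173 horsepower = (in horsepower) 4.173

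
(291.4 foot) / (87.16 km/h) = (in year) 1.163e-07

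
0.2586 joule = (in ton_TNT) 6.181e-11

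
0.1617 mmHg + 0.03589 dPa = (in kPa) 0.02156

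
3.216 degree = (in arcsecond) 1.158e+04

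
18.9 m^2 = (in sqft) 203.4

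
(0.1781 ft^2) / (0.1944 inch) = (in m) 3.351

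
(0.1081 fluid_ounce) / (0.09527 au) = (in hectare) 2.243e-20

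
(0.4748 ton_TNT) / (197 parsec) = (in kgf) 3.332e-11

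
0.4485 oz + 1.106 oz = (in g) 44.07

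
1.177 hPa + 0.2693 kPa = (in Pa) 387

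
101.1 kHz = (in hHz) 1011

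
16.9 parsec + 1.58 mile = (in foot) 1.711e+18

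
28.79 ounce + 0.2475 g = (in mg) 8.164e+05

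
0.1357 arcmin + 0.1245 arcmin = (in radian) 7.569e-05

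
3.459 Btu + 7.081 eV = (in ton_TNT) 8.722e-07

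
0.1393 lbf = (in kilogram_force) 0.06319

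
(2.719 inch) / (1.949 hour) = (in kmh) 3.543e-05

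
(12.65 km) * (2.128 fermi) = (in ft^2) 2.898e-10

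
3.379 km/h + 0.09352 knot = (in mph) 2.207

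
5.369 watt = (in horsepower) 0.0072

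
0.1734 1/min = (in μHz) 2890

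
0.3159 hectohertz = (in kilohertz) 0.03159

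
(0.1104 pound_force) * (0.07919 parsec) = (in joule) 1.2e+15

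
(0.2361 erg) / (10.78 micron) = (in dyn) 219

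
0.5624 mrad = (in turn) 8.951e-05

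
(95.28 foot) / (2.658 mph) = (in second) 24.44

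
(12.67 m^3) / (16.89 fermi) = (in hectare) 7.501e+10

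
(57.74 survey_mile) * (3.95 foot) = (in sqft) 1.204e+06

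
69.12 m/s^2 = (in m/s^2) 69.12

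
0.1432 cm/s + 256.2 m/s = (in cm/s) 2.562e+04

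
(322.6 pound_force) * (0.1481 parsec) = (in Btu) 6.216e+15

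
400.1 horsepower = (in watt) 2.984e+05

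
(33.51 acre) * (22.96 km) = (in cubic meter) 3.114e+09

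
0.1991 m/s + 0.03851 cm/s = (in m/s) 0.1995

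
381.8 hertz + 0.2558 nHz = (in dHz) 3818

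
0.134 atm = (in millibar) 135.8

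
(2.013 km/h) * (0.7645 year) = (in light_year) 1.425e-09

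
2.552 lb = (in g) 1158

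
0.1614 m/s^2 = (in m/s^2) 0.1614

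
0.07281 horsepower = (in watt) 54.29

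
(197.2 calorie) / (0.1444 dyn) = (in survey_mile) 3.55e+05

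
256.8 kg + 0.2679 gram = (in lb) 566.1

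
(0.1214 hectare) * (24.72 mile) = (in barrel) 3.038e+08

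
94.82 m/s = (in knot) 184.3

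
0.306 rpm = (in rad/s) 0.03204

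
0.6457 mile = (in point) 2.946e+06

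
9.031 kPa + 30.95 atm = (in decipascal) 3.145e+07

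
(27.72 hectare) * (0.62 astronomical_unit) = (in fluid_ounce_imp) 9.049e+20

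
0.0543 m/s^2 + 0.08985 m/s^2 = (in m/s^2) 0.1442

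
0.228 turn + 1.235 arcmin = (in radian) 1.433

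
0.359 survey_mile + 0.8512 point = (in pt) 1.638e+06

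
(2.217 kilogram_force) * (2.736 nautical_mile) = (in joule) 1.102e+05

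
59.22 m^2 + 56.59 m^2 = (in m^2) 115.8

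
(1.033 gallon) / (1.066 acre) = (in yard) 9.913e-07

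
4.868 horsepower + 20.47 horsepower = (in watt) 1.889e+04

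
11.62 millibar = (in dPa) 1.162e+04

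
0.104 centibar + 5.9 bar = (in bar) 5.901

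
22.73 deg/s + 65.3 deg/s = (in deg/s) 88.03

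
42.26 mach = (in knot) 2.797e+04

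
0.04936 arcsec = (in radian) 2.393e-07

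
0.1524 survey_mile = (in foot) 804.7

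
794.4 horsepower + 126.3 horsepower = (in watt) 6.866e+05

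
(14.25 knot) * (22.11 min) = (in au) 6.501e-08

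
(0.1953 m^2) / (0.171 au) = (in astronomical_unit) 5.103e-23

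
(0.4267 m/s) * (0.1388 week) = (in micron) 3.582e+10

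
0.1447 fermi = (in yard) 1.582e-16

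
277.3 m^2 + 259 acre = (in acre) 259.1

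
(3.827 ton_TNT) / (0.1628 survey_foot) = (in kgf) 3.29e+10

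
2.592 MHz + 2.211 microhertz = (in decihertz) 2.592e+07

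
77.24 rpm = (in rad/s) 8.089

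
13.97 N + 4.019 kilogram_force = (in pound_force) 12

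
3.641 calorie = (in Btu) 0.01444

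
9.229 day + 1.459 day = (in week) 1.527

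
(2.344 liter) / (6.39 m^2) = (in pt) 1.04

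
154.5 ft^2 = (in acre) 0.003547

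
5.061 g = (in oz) 0.1785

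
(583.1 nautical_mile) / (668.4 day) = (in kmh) 0.06732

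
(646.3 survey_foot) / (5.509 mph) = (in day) 0.0009258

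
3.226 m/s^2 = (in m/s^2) 3.226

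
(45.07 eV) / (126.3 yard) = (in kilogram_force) 6.376e-21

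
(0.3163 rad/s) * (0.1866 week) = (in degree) 2.045e+06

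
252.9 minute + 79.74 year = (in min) 4.191e+07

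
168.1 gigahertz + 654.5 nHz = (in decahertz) 1.681e+10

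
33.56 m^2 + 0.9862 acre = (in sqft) 4.332e+04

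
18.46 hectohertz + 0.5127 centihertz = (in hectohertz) 18.46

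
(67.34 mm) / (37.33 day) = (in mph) 4.67e-08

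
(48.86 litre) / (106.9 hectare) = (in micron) 0.04571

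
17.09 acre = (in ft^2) 7.444e+05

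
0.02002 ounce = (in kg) 0.0005676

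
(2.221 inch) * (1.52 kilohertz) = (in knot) 166.7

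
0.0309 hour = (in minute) 1.854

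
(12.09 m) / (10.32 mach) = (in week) 5.689e-09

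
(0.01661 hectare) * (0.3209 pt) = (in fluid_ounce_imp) 661.8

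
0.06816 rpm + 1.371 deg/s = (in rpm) 0.2967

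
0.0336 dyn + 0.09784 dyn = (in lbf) 2.955e-07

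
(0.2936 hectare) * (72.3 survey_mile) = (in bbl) 2.149e+09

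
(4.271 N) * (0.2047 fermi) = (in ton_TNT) 2.09e-25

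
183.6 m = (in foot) 602.4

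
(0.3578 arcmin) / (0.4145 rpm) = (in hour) 6.661e-07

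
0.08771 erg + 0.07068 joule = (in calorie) 0.01689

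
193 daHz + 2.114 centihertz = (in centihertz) 1.93e+05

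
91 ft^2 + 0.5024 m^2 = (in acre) 0.002213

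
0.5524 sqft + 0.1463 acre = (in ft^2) 6373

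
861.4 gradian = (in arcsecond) 2.791e+06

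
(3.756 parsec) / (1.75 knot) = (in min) 2.146e+15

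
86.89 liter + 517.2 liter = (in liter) 604.1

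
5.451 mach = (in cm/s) 1.856e+05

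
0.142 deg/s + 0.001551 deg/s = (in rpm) 0.02393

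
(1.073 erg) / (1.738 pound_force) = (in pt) 3.934e-05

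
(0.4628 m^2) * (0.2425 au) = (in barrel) 1.056e+11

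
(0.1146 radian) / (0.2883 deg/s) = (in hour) 0.006326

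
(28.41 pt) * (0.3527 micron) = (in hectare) 3.535e-13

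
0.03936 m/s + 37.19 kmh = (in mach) 0.03045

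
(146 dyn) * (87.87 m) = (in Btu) 0.0001216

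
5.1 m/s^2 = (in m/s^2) 5.1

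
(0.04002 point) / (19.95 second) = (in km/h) 2.548e-06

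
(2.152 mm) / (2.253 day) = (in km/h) 3.98e-08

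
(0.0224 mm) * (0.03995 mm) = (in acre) 2.211e-13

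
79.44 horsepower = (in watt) 5.924e+04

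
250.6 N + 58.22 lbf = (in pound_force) 114.6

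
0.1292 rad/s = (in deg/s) 7.403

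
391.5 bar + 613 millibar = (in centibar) 3.921e+04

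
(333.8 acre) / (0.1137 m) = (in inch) 4.677e+08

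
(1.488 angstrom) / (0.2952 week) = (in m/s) 8.334e-16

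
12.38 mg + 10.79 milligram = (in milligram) 23.17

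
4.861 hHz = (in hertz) 486.1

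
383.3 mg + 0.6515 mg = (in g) 0.384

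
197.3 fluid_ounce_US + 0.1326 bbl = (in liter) 26.92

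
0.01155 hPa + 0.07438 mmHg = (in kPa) 0.01107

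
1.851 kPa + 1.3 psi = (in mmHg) 81.11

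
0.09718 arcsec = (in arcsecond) 0.09718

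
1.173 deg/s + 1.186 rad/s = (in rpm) 11.52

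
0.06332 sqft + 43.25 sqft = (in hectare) 0.0004024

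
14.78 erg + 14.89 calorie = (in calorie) 14.89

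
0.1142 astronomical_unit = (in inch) 6.726e+11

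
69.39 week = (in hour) 1.166e+04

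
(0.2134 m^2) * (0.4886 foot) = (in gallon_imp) 6.991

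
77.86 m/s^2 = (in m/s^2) 77.86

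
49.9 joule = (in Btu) 0.0473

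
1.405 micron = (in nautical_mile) 7.586e-10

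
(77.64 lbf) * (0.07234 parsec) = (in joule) 7.709e+17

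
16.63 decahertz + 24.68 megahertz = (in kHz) 2.468e+04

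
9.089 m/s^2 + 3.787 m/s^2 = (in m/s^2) 12.88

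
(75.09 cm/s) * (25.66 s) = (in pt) 5.462e+04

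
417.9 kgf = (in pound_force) 921.3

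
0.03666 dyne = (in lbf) 8.241e-08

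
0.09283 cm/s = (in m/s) 0.0009283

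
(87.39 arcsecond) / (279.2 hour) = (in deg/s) 2.415e-08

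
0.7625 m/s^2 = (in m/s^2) 0.7625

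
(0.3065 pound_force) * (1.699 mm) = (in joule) 0.002316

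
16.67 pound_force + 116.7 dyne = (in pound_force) 16.67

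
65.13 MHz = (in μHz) 6.513e+13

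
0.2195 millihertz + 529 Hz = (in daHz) 52.9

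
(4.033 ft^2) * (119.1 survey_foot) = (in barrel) 85.55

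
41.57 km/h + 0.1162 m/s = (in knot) 22.67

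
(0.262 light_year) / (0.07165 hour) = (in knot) 1.868e+13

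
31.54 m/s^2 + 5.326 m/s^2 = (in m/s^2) 36.87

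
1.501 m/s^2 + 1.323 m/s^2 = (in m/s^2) 2.824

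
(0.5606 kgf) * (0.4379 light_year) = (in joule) 2.278e+16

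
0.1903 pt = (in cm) 0.006713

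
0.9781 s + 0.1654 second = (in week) 1.891e-06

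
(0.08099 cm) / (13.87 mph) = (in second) 0.0001306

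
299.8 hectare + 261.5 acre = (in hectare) 405.6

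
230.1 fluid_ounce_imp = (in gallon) 1.727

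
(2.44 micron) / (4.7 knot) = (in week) 1.669e-12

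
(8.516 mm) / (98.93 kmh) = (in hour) 8.608e-08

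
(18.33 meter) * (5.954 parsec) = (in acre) 8.322e+14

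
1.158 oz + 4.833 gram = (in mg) 3.766e+04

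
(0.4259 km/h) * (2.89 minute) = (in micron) 2.051e+07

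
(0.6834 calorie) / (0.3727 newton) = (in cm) 767.2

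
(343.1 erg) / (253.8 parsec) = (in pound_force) 9.849e-25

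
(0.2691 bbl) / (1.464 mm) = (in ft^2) 314.6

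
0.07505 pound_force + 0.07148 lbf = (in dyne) 6.518e+04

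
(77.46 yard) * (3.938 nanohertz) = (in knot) 5.422e-07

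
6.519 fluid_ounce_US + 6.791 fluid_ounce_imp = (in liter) 0.3857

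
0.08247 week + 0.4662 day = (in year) 0.002859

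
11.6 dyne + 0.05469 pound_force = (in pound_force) 0.05472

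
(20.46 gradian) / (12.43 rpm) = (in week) 4.082e-07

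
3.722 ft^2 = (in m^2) 0.3458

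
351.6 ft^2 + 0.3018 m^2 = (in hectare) 0.003297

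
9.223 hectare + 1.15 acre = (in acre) 23.94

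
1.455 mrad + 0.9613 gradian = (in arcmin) 56.91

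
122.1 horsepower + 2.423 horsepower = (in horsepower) 124.5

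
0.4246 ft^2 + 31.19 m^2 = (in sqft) 336.2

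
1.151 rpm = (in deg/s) 6.906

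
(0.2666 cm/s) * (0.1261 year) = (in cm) 1.06e+06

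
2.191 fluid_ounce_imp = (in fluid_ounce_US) 2.105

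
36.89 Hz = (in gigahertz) 3.689e-08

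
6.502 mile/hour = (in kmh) 10.46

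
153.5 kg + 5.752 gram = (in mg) 1.535e+08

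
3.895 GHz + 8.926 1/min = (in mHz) 3.895e+12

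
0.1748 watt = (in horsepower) 0.0002344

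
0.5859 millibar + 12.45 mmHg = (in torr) 12.89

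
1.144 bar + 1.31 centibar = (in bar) 1.157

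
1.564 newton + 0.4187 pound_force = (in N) 3.426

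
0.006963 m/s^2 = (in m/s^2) 0.006963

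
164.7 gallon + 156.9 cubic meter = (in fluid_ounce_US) 5.327e+06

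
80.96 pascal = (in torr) 0.6072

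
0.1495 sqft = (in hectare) 1.389e-06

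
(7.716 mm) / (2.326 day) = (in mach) 1.128e-10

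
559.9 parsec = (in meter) 1.728e+19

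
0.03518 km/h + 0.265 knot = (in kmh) 0.526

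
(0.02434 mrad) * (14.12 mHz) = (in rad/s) 3.437e-07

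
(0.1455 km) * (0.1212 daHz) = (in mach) 0.5179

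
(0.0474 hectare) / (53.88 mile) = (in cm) 0.5466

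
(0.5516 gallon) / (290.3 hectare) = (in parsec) 2.331e-26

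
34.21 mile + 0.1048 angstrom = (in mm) 5.506e+07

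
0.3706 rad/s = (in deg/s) 21.23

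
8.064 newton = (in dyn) 8.064e+05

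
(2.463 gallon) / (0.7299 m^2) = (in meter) 0.01277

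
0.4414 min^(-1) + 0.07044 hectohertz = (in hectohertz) 0.07051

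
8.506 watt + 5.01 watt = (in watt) 13.52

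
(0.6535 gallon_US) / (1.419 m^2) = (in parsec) 5.65e-20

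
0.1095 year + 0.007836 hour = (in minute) 5.755e+04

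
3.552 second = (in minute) 0.0592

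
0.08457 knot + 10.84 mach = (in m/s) 3691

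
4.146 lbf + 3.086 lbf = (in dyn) 3.217e+06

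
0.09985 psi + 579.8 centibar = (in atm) 5.729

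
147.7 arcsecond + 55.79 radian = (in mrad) 5.579e+04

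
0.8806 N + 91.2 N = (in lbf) 20.7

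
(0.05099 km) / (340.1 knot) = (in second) 0.2914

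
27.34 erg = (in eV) 1.706e+13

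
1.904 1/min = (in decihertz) 0.3173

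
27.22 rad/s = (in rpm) 259.9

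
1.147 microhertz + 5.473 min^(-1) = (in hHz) 0.0009122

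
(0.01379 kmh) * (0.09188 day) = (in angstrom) 3.041e+11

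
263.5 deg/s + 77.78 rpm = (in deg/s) 730.2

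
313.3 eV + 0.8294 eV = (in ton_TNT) 1.203e-26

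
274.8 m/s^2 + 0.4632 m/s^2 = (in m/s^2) 275.3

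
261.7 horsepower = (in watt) 1.951e+05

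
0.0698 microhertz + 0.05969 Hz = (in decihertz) 0.5969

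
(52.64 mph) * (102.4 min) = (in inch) 5.692e+06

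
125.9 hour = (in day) 5.246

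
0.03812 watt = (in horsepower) 5.112e-05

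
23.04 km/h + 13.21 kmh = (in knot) 19.57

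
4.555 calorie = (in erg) 1.906e+08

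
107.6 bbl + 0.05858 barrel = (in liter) 1.712e+04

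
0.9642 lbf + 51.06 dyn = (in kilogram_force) 0.4374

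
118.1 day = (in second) 1.02e+07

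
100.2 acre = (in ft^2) 4.365e+06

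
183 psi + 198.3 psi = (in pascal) 2.629e+06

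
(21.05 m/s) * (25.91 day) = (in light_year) 4.981e-09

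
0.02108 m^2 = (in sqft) 0.2269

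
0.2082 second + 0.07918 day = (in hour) 1.9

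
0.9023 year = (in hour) 7904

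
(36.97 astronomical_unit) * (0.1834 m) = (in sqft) 1.092e+13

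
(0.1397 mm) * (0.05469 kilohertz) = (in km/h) 0.0275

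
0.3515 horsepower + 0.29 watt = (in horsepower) 0.3519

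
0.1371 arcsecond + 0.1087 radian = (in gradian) 6.92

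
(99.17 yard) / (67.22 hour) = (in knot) 0.0007284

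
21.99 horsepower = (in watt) 1.64e+04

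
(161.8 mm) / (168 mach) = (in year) 8.969e-14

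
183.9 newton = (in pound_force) 41.34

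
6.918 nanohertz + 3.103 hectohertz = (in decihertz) 3103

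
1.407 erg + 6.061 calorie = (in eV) 1.583e+20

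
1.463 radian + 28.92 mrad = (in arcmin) 5129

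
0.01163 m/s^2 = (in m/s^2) 0.01163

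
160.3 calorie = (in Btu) 0.6357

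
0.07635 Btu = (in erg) 8.055e+08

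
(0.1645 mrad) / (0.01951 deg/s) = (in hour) 0.0001342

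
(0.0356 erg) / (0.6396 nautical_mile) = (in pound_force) 6.756e-13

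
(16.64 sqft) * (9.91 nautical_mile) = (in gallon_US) 7.495e+06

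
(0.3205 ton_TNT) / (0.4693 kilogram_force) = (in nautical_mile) 1.573e+05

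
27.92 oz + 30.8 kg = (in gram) 3.159e+04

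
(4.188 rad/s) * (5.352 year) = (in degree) 4.05e+10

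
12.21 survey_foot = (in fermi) 3.722e+15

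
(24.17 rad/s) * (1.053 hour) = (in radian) 9.162e+04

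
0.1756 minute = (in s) 10.54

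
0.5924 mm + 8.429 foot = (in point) 7284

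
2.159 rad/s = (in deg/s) 123.7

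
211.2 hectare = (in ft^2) 2.273e+07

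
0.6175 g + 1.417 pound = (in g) 643.4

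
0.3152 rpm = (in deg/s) 1.891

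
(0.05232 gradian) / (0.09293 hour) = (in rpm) 2.346e-05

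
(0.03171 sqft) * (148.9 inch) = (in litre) 11.14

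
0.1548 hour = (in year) 1.767e-05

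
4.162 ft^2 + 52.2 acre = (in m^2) 2.112e+05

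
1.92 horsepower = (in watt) 1432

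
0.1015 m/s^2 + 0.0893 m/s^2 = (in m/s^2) 0.1908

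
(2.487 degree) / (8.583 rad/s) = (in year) 1.604e-10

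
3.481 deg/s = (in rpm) 0.5802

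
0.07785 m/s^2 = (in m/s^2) 0.07785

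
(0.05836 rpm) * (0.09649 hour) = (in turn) 0.3379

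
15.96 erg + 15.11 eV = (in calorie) 3.815e-07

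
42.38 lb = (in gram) 1.922e+04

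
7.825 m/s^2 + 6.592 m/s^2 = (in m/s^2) 14.42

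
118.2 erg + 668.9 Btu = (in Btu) 668.9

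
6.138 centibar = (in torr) 46.04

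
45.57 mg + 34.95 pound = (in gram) 1.585e+04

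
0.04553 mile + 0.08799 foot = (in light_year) 7.748e-15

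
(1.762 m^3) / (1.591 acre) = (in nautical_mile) 1.478e-07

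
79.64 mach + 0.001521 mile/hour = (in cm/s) 2.712e+06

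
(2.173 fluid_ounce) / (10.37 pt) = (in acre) 4.341e-06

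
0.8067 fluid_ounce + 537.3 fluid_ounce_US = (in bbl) 0.1001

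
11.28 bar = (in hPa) 1.128e+04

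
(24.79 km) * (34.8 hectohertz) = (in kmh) 3.106e+08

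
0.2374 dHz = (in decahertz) 0.002374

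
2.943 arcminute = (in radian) 0.0008561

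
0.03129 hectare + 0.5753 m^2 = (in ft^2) 3374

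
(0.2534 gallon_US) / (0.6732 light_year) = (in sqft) 1.621e-18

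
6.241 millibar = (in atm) 0.006159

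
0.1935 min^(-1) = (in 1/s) 0.003225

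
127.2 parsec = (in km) 3.925e+15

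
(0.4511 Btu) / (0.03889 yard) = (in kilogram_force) 1365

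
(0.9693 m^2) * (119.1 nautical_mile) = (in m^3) 2.138e+05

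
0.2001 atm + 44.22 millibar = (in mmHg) 185.2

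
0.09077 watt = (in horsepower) 0.0001217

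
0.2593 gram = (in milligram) 259.3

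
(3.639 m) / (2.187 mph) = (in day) 4.308e-05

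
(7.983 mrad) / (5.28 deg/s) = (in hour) 2.406e-05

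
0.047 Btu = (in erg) 4.959e+08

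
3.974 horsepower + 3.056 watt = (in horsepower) 3.978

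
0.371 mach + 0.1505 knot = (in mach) 0.3712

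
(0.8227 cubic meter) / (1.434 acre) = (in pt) 0.4019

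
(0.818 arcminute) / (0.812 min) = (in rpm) 4.664e-05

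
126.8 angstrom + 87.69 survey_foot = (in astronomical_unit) 1.787e-10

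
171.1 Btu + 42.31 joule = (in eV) 1.127e+24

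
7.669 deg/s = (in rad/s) 0.1338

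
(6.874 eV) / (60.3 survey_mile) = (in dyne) 1.135e-18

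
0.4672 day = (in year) 0.00128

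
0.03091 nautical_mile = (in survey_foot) 187.8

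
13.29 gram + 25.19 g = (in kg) 0.03848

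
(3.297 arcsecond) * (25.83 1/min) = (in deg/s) 0.0003943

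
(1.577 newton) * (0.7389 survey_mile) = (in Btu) 1.777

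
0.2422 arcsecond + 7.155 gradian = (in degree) 6.44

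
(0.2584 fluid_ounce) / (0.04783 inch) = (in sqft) 0.06771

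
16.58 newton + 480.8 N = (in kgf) 50.72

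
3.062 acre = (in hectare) 1.239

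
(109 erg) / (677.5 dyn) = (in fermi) 1.609e+12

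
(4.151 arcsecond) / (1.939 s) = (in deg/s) 0.0005947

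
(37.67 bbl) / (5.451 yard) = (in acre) 0.0002969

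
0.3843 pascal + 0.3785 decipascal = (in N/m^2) 0.4221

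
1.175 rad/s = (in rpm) 11.22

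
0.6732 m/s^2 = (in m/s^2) 0.6732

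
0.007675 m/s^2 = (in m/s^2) 0.007675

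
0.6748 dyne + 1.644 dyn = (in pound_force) 5.213e-06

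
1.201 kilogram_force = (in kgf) 1.201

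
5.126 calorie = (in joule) 21.45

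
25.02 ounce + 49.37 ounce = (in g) 2109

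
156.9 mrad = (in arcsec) 3.236e+04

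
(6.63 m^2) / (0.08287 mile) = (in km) 4.971e-05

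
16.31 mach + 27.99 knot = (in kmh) 2.004e+04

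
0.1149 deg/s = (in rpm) 0.01915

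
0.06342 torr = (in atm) 8.345e-05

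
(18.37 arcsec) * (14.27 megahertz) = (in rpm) 1.214e+04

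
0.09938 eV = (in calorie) 3.806e-21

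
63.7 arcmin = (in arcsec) 3822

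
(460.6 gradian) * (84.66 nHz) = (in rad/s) 6.125e-07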